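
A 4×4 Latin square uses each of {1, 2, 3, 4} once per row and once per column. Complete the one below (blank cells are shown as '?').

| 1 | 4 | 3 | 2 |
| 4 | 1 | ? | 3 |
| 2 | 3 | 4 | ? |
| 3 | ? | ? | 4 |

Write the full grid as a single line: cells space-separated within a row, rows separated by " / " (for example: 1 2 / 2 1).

Cell (r2,c3): row 2 has {1,3,4}; column 3 has {3,4} → 2.
Cell (r3,c4): row 3 has {2,3,4}; column 4 has {2,3,4} → 1.
Cell (r4,c2): row 4 has {3,4}; column 2 has {1,3,4} → 2.
Cell (r4,c3): row 4 has {2,3,4}; column 3 has {2,3,4} → 1.

1 4 3 2 / 4 1 2 3 / 2 3 4 1 / 3 2 1 4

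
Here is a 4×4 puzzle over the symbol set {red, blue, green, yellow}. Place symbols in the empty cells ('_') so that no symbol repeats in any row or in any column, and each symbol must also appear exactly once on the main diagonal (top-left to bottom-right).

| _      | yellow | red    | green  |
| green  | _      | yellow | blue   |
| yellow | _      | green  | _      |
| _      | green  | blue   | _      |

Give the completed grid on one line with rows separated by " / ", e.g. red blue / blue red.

blue yellow red green / green red yellow blue / yellow blue green red / red green blue yellow

(r1,c1) = blue
(r2,c2) = red
(r3,c2) = blue
(r3,c4) = red
(r4,c1) = red
(r4,c4) = yellow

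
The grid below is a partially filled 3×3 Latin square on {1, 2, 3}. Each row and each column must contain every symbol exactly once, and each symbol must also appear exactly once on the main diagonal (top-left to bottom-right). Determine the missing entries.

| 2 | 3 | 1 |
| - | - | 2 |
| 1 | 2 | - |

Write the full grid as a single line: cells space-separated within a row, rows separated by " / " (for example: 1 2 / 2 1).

2 3 1 / 3 1 2 / 1 2 3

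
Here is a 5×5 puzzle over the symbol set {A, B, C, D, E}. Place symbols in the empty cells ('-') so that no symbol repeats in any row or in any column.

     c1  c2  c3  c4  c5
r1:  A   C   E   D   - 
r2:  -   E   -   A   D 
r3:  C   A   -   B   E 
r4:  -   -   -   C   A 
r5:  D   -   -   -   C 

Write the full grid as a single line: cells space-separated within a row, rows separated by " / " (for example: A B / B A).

A C E D B / B E C A D / C A D B E / E D B C A / D B A E C

(r1,c5) = B
(r2,c1) = B
(r2,c3) = C
(r3,c3) = D
(r4,c1) = E
(r4,c3) = B
(r5,c2) = B
(r5,c3) = A
(r5,c4) = E
(r4,c2) = D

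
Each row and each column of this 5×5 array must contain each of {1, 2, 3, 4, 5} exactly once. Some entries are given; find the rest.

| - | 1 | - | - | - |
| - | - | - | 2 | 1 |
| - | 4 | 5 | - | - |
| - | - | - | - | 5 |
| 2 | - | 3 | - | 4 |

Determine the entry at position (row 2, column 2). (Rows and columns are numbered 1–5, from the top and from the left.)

3

Cell (r2,c3): row 2 has {1,2}; column 3 has {3,5} → 4.
Cell (r5,c2): row 5 has {2,3,4}; column 2 has {1,4} → 5.
Cell (r5,c4): row 5 has {2,3,4,5}; column 4 has {2} → 1.
Cell (r1,c3): row 1 has {1}; column 3 has {3,4,5} → 2.
Cell (r1,c5): row 1 has {1,2}; column 5 has {1,4,5} → 3.
Cell (r2,c2): row 2 has {1,2,4}; column 2 has {1,4,5} → 3.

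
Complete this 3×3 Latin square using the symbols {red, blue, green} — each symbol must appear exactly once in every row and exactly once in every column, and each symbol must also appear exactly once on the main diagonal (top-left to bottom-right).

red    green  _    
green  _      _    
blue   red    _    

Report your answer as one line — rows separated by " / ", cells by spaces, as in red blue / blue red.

red green blue / green blue red / blue red green

(r1,c3) = blue
(r2,c2) = blue
(r2,c3) = red
(r3,c3) = green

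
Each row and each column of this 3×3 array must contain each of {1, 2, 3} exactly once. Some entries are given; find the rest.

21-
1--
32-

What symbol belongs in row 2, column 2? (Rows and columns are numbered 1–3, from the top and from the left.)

3

At row 1, column 3: row 1 has {1,2}; column 3 is empty so far; that leaves 3.
At row 2, column 2: row 2 has {1}; column 2 has {1,2}; that leaves 3.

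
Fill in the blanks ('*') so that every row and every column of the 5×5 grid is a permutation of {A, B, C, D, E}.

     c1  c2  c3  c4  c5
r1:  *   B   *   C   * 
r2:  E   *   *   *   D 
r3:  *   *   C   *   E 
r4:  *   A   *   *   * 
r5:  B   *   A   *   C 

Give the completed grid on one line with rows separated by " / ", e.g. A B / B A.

(r1,c5) = A
(r2,c2) = C
(r2,c3) = B
(r2,c4) = A
(r3,c2) = D
(r3,c4) = B
(r4,c5) = B
(r5,c2) = E
(r5,c4) = D
(r1,c1) = D
(r1,c3) = E
(r3,c1) = A
(r4,c1) = C
(r4,c3) = D
(r4,c4) = E

D B E C A / E C B A D / A D C B E / C A D E B / B E A D C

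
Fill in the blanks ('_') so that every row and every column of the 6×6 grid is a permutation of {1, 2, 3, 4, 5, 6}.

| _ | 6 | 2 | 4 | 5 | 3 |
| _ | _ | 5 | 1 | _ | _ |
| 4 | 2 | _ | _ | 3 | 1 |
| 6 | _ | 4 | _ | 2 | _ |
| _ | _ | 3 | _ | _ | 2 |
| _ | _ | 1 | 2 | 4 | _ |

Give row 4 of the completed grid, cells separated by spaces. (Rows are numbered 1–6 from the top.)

6 1 4 3 2 5

(r1,c1) = 1
(r2,c5) = 6
(r2,c6) = 4
(r3,c3) = 6
(r3,c4) = 5
(r4,c4) = 3
(r4,c6) = 5
(r5,c1) = 5
(r5,c4) = 6
(r5,c5) = 1
(r6,c1) = 3
(r6,c2) = 5
(r6,c6) = 6
(r2,c1) = 2
(r2,c2) = 3
(r4,c2) = 1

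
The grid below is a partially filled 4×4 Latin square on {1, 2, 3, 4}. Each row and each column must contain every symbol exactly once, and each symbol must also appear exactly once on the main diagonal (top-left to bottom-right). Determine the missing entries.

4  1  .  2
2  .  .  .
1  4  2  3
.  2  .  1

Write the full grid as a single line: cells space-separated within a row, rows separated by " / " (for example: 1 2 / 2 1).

(r1,c3) = 3
(r2,c2) = 3
(r2,c4) = 4
(r4,c1) = 3
(r4,c3) = 4
(r2,c3) = 1

4 1 3 2 / 2 3 1 4 / 1 4 2 3 / 3 2 4 1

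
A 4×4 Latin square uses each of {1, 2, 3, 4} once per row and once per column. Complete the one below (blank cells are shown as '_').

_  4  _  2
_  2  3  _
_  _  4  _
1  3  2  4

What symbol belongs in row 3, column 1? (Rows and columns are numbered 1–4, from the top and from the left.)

(r1,c1) = 3
(r1,c3) = 1
(r2,c1) = 4
(r2,c4) = 1
(r3,c1) = 2

2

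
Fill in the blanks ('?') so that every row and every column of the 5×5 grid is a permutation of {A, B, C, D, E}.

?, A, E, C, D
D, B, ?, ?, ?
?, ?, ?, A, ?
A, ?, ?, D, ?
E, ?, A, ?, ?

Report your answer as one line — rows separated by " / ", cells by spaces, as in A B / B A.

B A E C D / D B C E A / C E D A B / A C B D E / E D A B C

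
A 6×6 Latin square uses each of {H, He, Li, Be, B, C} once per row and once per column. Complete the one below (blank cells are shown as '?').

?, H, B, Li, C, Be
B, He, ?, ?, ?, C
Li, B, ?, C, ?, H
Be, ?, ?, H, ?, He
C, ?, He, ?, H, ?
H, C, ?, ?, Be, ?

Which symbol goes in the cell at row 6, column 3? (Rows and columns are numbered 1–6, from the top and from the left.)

Li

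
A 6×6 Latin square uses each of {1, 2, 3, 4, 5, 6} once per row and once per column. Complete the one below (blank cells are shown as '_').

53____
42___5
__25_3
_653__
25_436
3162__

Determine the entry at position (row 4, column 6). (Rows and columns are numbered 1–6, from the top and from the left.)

2

Cell (r3,c2): row 3 has {2,3,5}; column 2 has {1,2,3,5,6} → 4.
Cell (r4,c1): row 4 has {3,5,6}; column 1 has {2,3,4,5} → 1.
Cell (r5,c3): row 5 has {2,3,4,5,6}; column 3 has {2,5,6} → 1.
Cell (r6,c6): row 6 has {1,2,3,6}; column 6 has {3,5,6} → 4.
Cell (r1,c3): row 1 has {3,5}; column 3 has {1,2,5,6} → 4.
Cell (r2,c3): row 2 has {2,4,5}; column 3 has {1,2,4,5,6} → 3.
Cell (r3,c1): row 3 has {2,3,4,5}; column 1 has {1,2,3,4,5} → 6.
Cell (r3,c5): row 3 has {2,3,4,5,6}; column 5 has {3} → 1.
Cell (r4,c6): row 4 has {1,3,5,6}; column 6 has {3,4,5,6} → 2.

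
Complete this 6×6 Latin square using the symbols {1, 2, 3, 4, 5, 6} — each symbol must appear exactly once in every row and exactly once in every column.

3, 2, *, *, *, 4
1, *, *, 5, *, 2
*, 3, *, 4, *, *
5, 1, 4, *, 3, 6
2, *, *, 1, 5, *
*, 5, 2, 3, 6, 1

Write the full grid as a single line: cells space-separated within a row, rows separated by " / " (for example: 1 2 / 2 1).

3 2 5 6 1 4 / 1 6 3 5 4 2 / 6 3 1 4 2 5 / 5 1 4 2 3 6 / 2 4 6 1 5 3 / 4 5 2 3 6 1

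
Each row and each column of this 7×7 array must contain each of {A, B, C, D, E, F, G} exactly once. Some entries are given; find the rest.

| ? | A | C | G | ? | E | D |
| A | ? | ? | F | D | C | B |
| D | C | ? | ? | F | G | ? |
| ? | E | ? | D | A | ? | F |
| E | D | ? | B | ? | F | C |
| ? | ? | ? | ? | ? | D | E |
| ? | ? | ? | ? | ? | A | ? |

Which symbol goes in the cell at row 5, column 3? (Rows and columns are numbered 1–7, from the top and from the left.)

A

(r1,c5) = B
(r2,c2) = G
(r2,c3) = E
(r3,c7) = A
(r4,c6) = B
(r5,c5) = G
(r6,c5) = C
(r7,c5) = E
(r7,c7) = G
(r1,c1) = F
(r3,c3) = B
(r3,c4) = E
(r4,c3) = G
(r5,c3) = A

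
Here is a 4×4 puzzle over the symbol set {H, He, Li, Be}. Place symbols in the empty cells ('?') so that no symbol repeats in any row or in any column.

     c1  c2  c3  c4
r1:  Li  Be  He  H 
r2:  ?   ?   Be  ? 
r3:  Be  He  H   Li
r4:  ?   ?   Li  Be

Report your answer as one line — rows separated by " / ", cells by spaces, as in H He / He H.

Li Be He H / H Li Be He / Be He H Li / He H Li Be

(r2,c4): row 2 has {Be}; column 4 has {H,Li,Be}, so it must be He.
(r4,c2): row 4 has {Li,Be}; column 2 has {He,Be}, so it must be H.
(r2,c1): row 2 has {He,Be}; column 1 has {Li,Be}, so it must be H.
(r2,c2): row 2 has {H,He,Be}; column 2 has {H,He,Be}, so it must be Li.
(r4,c1): row 4 has {H,Li,Be}; column 1 has {H,Li,Be}, so it must be He.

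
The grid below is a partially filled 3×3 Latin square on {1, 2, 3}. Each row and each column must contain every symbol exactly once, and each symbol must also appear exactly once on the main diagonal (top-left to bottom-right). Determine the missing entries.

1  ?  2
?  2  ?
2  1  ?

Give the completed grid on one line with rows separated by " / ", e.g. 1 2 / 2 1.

1 3 2 / 3 2 1 / 2 1 3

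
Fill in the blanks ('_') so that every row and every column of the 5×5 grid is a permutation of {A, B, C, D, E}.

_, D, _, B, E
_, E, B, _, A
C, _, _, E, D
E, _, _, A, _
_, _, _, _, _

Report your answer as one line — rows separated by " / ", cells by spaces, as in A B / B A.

(r1,c1) = A
(r1,c3) = C
(r2,c1) = D
(r2,c4) = C
(r3,c3) = A
(r4,c3) = D
(r5,c1) = B
(r5,c3) = E
(r5,c4) = D
(r5,c5) = C
(r3,c2) = B
(r4,c2) = C
(r4,c5) = B
(r5,c2) = A

A D C B E / D E B C A / C B A E D / E C D A B / B A E D C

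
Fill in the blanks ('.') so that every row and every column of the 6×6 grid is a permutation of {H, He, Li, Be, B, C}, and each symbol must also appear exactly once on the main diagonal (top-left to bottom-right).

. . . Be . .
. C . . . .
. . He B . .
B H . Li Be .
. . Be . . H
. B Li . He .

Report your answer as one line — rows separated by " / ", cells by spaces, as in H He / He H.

Cell (r1,c1): row 1 has {Be}; column 1 has {B}; the diagonal has {He,Li,C} → H.
Cell (r4,c3): row 4 has {H,Li,Be,B}; column 3 has {He,Li,Be} → C.
Cell (r4,c6): row 4 has {H,Li,Be,B,C}; column 6 has {H} → He.
Cell (r5,c5): row 5 has {H,Be}; column 5 has {He,Be}; the diagonal has {H,He,Li,C} → B.
Cell (r6,c6): row 6 has {He,Li,B}; column 6 has {H,He}; the diagonal has {H,He,Li,B,C} → Be.
Cell (r1,c3): row 1 has {H,Be}; column 3 has {He,Li,Be,C} → B.
Cell (r2,c3): row 2 has {C}; column 3 has {He,Li,Be,B,C} → H.
Cell (r2,c4): row 2 has {H,C}; column 4 has {Li,Be,B} → He.
Cell (r2,c5): row 2 has {H,He,C}; column 5 has {He,Be,B} → Li.
Cell (r2,c6): row 2 has {H,He,Li,C}; column 6 has {H,He,Be} → B.
Cell (r5,c4): row 5 has {H,Be,B}; column 4 has {He,Li,Be,B} → C.
Cell (r6,c1): row 6 has {He,Li,Be,B}; column 1 has {H,B} → C.
Cell (r6,c4): row 6 has {He,Li,Be,B,C}; column 4 has {He,Li,Be,B,C} → H.
Cell (r1,c5): row 1 has {H,Be,B}; column 5 has {He,Li,Be,B} → C.
Cell (r1,c6): row 1 has {H,Be,B,C}; column 6 has {H,He,Be,B} → Li.
Cell (r2,c1): row 2 has {H,He,Li,B,C}; column 1 has {H,B,C} → Be.
Cell (r3,c1): row 3 has {He,B}; column 1 has {H,Be,B,C} → Li.
Cell (r3,c2): row 3 has {He,Li,B}; column 2 has {H,B,C} → Be.
Cell (r3,c5): row 3 has {He,Li,Be,B}; column 5 has {He,Li,Be,B,C} → H.
Cell (r3,c6): row 3 has {H,He,Li,Be,B}; column 6 has {H,He,Li,Be,B} → C.
Cell (r5,c1): row 5 has {H,Be,B,C}; column 1 has {H,Li,Be,B,C} → He.
Cell (r5,c2): row 5 has {H,He,Be,B,C}; column 2 has {H,Be,B,C} → Li.
Cell (r1,c2): row 1 has {H,Li,Be,B,C}; column 2 has {H,Li,Be,B,C} → He.

H He B Be C Li / Be C H He Li B / Li Be He B H C / B H C Li Be He / He Li Be C B H / C B Li H He Be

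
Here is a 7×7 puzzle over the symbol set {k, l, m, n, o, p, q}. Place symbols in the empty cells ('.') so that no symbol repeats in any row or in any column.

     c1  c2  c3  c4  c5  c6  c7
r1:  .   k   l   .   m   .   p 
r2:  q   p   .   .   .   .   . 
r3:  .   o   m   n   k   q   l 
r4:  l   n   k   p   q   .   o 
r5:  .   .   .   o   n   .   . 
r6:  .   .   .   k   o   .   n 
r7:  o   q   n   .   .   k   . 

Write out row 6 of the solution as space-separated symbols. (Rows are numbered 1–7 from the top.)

At row 1, column 1: row 1 has {k,l,m,p}; column 1 has {l,o,q}; that leaves n.
At row 1, column 4: row 1 has {k,l,m,n,p}; column 4 has {k,n,o,p}; that leaves q.
At row 1, column 6: row 1 has {k,l,m,n,p,q}; column 6 has {k,q}; that leaves o.
At row 2, column 3: row 2 has {p,q}; column 3 has {k,l,m,n}; that leaves o.
At row 2, column 5: row 2 has {o,p,q}; column 5 has {k,m,n,o,q}; that leaves l.
At row 3, column 1: row 3 has {k,l,m,n,o,q}; column 1 has {l,n,o,q}; that leaves p.
At row 4, column 6: row 4 has {k,l,n,o,p,q}; column 6 has {k,o,q}; that leaves m.
At row 6, column 1: row 6 has {k,n,o}; column 1 has {l,n,o,p,q}; that leaves m.
At row 6, column 2: row 6 has {k,m,n,o}; column 2 has {k,n,o,p,q}; that leaves l.
At row 6, column 6: row 6 has {k,l,m,n,o}; column 6 has {k,m,o,q}; that leaves p.
At row 7, column 5: row 7 has {k,n,o,q}; column 5 has {k,l,m,n,o,q}; that leaves p.
At row 7, column 7: row 7 has {k,n,o,p,q}; column 7 has {l,n,o,p}; that leaves m.
At row 2, column 4: row 2 has {l,o,p,q}; column 4 has {k,n,o,p,q}; that leaves m.
At row 2, column 6: row 2 has {l,m,o,p,q}; column 6 has {k,m,o,p,q}; that leaves n.
At row 2, column 7: row 2 has {l,m,n,o,p,q}; column 7 has {l,m,n,o,p}; that leaves k.
At row 5, column 1: row 5 has {n,o}; column 1 has {l,m,n,o,p,q}; that leaves k.
At row 5, column 2: row 5 has {k,n,o}; column 2 has {k,l,n,o,p,q}; that leaves m.
At row 5, column 6: row 5 has {k,m,n,o}; column 6 has {k,m,n,o,p,q}; that leaves l.
At row 5, column 7: row 5 has {k,l,m,n,o}; column 7 has {k,l,m,n,o,p}; that leaves q.
At row 6, column 3: row 6 has {k,l,m,n,o,p}; column 3 has {k,l,m,n,o}; that leaves q.

m l q k o p n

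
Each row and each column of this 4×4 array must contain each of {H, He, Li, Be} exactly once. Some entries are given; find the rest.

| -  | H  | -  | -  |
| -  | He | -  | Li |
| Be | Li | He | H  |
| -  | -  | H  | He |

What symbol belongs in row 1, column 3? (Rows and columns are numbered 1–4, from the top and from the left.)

Li

(r1,c4) = Be
(r2,c1) = H
(r2,c3) = Be
(r4,c1) = Li
(r4,c2) = Be
(r1,c1) = He
(r1,c3) = Li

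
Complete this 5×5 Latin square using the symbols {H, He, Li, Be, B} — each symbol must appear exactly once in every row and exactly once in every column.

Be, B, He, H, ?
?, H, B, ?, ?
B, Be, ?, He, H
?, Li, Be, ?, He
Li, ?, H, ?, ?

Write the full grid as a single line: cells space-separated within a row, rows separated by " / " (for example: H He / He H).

(r1,c5): row 1 has {H,He,Be,B}; column 5 has {H,He}, so it must be Li.
(r2,c1): row 2 has {H,B}; column 1 has {Li,Be,B}, so it must be He.
(r2,c5): row 2 has {H,He,B}; column 5 has {H,He,Li}, so it must be Be.
(r3,c3): row 3 has {H,He,Be,B}; column 3 has {H,He,Be,B}, so it must be Li.
(r4,c1): row 4 has {He,Li,Be}; column 1 has {He,Li,Be,B}, so it must be H.
(r4,c4): row 4 has {H,He,Li,Be}; column 4 has {H,He}, so it must be B.
(r5,c2): row 5 has {H,Li}; column 2 has {H,Li,Be,B}, so it must be He.
(r5,c4): row 5 has {H,He,Li}; column 4 has {H,He,B}, so it must be Be.
(r5,c5): row 5 has {H,He,Li,Be}; column 5 has {H,He,Li,Be}, so it must be B.
(r2,c4): row 2 has {H,He,Be,B}; column 4 has {H,He,Be,B}, so it must be Li.

Be B He H Li / He H B Li Be / B Be Li He H / H Li Be B He / Li He H Be B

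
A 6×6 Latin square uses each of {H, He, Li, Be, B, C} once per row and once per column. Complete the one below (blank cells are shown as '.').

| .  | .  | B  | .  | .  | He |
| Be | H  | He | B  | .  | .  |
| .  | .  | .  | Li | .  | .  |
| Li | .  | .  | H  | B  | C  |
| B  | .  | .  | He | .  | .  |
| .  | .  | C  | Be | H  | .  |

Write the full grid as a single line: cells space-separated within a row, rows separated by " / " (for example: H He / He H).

H Be B C Li He / Be H He B C Li / C B H Li He Be / Li He Be H B C / B C Li He Be H / He Li C Be H B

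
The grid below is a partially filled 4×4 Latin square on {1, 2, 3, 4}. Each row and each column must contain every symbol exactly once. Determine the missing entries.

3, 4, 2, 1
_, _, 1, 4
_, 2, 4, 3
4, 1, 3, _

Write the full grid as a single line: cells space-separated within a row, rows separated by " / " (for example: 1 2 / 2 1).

3 4 2 1 / 2 3 1 4 / 1 2 4 3 / 4 1 3 2

row 2 has {1,4}; column 1 has {3,4} — only 2 is left for (r2,c1).
row 2 has {1,2,4}; column 2 has {1,2,4} — only 3 is left for (r2,c2).
row 3 has {2,3,4}; column 1 has {2,3,4} — only 1 is left for (r3,c1).
row 4 has {1,3,4}; column 4 has {1,3,4} — only 2 is left for (r4,c4).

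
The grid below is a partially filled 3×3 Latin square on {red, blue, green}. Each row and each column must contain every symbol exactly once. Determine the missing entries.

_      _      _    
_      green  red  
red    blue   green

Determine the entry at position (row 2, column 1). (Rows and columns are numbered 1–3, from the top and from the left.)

blue

(r1,c2) = red
(r1,c3) = blue
(r2,c1) = blue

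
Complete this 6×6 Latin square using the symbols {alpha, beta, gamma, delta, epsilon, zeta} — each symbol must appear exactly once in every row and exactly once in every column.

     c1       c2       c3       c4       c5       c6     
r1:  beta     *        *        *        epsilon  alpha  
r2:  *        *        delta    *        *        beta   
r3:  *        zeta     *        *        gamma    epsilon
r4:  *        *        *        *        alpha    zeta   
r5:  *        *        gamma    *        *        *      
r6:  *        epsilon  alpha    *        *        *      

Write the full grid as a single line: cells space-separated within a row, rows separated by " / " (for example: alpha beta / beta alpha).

(r1,c3) = zeta
(r2,c5) = zeta
(r3,c3) = beta
(r4,c3) = epsilon
(r5,c6) = delta
(r6,c6) = gamma
(r5,c5) = beta
(r6,c5) = delta
(r5,c2) = alpha
(r6,c1) = zeta
(r6,c4) = beta
(r2,c2) = gamma
(r5,c1) = epsilon
(r5,c4) = zeta
(r1,c2) = delta
(r1,c4) = gamma
(r2,c1) = alpha
(r2,c4) = epsilon
(r3,c1) = delta
(r3,c4) = alpha
(r4,c1) = gamma
(r4,c2) = beta
(r4,c4) = delta

beta delta zeta gamma epsilon alpha / alpha gamma delta epsilon zeta beta / delta zeta beta alpha gamma epsilon / gamma beta epsilon delta alpha zeta / epsilon alpha gamma zeta beta delta / zeta epsilon alpha beta delta gamma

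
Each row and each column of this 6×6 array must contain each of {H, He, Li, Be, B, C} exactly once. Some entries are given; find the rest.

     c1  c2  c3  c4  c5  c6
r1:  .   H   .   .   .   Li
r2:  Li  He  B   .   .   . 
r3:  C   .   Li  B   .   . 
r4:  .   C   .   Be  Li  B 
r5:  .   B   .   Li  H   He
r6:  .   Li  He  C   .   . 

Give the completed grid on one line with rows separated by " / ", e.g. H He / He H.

B H Be He C Li / Li He B H Be C / C Be Li B He H / He C H Be Li B / Be B C Li H He / H Li He C B Be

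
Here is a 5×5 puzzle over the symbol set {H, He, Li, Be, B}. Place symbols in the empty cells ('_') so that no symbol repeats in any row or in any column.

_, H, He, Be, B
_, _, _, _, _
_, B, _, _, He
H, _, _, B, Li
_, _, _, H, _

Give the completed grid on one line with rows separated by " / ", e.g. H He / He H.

Li H He Be B / B Be Li He H / Be B H Li He / H He Be B Li / He Li B H Be

(r1,c1) = Li
(r3,c1) = Be
(r3,c4) = Li
(r4,c3) = Be
(r5,c5) = Be
(r2,c4) = He
(r2,c5) = H
(r3,c3) = H
(r4,c2) = He
(r5,c2) = Li
(r5,c3) = B
(r2,c1) = B
(r2,c2) = Be
(r2,c3) = Li
(r5,c1) = He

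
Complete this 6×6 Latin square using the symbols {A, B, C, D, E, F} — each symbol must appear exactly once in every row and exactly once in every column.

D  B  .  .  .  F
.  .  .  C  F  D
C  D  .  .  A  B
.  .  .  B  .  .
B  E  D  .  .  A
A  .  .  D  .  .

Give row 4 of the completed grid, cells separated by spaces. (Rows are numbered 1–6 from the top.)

F C A B D E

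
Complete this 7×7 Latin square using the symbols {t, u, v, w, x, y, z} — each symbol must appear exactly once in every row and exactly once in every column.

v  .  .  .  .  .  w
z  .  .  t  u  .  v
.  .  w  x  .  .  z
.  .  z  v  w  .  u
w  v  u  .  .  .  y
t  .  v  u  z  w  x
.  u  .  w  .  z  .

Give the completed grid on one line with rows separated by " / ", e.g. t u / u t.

v z t y x u w / z w x t u y v / u t w x y v z / y x z v w t u / w v u z t x y / t y v u z w x / x u y w v z t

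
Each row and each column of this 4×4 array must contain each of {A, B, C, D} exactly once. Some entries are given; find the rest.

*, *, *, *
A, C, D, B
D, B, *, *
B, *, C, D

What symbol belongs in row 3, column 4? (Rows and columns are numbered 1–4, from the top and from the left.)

C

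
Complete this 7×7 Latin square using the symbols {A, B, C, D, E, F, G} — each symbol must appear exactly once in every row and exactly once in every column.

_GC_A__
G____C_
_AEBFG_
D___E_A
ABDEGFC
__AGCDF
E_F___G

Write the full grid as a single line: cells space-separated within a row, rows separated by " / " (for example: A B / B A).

(r2,c3) = B
(r2,c5) = D
(r2,c7) = E
(r3,c1) = C
(r3,c7) = D
(r4,c3) = G
(r4,c6) = B
(r6,c1) = B
(r6,c2) = E
(r7,c5) = B
(r7,c6) = A
(r1,c1) = F
(r1,c4) = D
(r1,c6) = E
(r1,c7) = B
(r2,c2) = F
(r2,c4) = A
(r4,c2) = C
(r4,c4) = F
(r7,c2) = D
(r7,c4) = C

F G C D A E B / G F B A D C E / C A E B F G D / D C G F E B A / A B D E G F C / B E A G C D F / E D F C B A G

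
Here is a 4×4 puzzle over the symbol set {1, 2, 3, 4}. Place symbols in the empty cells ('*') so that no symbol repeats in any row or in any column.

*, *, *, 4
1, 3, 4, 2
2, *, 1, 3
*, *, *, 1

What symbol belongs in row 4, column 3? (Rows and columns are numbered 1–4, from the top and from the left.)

3

(r1,c1) = 3
(r1,c3) = 2
(r3,c2) = 4
(r4,c1) = 4
(r4,c2) = 2
(r4,c3) = 3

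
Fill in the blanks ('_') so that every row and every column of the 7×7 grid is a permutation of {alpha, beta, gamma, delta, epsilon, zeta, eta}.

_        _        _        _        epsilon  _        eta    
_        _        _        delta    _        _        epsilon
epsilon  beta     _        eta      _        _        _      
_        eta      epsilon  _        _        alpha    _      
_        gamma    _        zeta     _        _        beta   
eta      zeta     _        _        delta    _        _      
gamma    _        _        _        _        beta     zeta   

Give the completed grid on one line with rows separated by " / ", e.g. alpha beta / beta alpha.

row 2 has {delta,epsilon}; column 2 has {beta,gamma,zeta,eta} — only alpha is left for (r2,c2).
row 1 has {epsilon,eta}; column 2 has {alpha,beta,gamma,zeta,eta} — only delta is left for (r1,c2).
row 7 has {beta,gamma,zeta}; column 2 has {alpha,beta,gamma,delta,zeta,eta} — only epsilon is left for (r7,c2).
row 7 has {beta,gamma,epsilon,zeta}; column 4 has {delta,zeta,eta} — only alpha is left for (r7,c4).
row 7 has {alpha,beta,gamma,epsilon,zeta}; column 5 has {delta,epsilon} — only eta is left for (r7,c5).
row 5 has {beta,gamma,zeta}; column 5 has {delta,epsilon,eta} — only alpha is left for (r5,c5).
row 7 has {alpha,beta,gamma,epsilon,zeta,eta}; column 3 has {epsilon} — only delta is left for (r7,c3).
row 5 has {alpha,beta,gamma,zeta}; column 1 has {gamma,epsilon,eta} — only delta is left for (r5,c1).
row 5 has {alpha,beta,gamma,delta,zeta}; column 3 has {delta,epsilon} — only eta is left for (r5,c3).
row 5 has {alpha,beta,gamma,delta,zeta,eta}; column 6 has {alpha,beta} — only epsilon is left for (r5,c6).
row 6 has {delta,zeta,eta}; column 6 has {alpha,beta,epsilon} — only gamma is left for (r6,c6).
row 6 has {gamma,delta,zeta,eta}; column 7 has {beta,epsilon,zeta,eta} — only alpha is left for (r6,c7).
row 1 has {delta,epsilon,eta}; column 6 has {alpha,beta,gamma,epsilon} — only zeta is left for (r1,c6).
row 2 has {alpha,delta,epsilon}; column 6 has {alpha,beta,gamma,epsilon,zeta} — only eta is left for (r2,c6).
row 3 has {beta,epsilon,eta}; column 6 has {alpha,beta,gamma,epsilon,zeta,eta} — only delta is left for (r3,c6).
row 3 has {beta,delta,epsilon,eta}; column 7 has {alpha,beta,epsilon,zeta,eta} — only gamma is left for (r3,c7).
row 4 has {alpha,epsilon,eta}; column 7 has {alpha,beta,gamma,epsilon,zeta,eta} — only delta is left for (r4,c7).
row 6 has {alpha,gamma,delta,zeta,eta}; column 3 has {delta,epsilon,eta} — only beta is left for (r6,c3).
row 6 has {alpha,beta,gamma,delta,zeta,eta}; column 4 has {alpha,delta,zeta,eta} — only epsilon is left for (r6,c4).
row 3 has {beta,gamma,delta,epsilon,eta}; column 5 has {alpha,delta,epsilon,eta} — only zeta is left for (r3,c5).
row 3 has {beta,gamma,delta,epsilon,zeta,eta}; column 3 has {beta,delta,epsilon,eta} — only alpha is left for (r3,c3).
row 1 has {delta,epsilon,zeta,eta}; column 3 has {alpha,beta,delta,epsilon,eta} — only gamma is left for (r1,c3).
row 1 has {gamma,delta,epsilon,zeta,eta}; column 4 has {alpha,delta,epsilon,zeta,eta} — only beta is left for (r1,c4).
row 2 has {alpha,delta,epsilon,eta}; column 3 has {alpha,beta,gamma,delta,epsilon,eta} — only zeta is left for (r2,c3).
row 4 has {alpha,delta,epsilon,eta}; column 4 has {alpha,beta,delta,epsilon,zeta,eta} — only gamma is left for (r4,c4).
row 4 has {alpha,gamma,delta,epsilon,eta}; column 5 has {alpha,delta,epsilon,zeta,eta} — only beta is left for (r4,c5).
row 1 has {beta,gamma,delta,epsilon,zeta,eta}; column 1 has {gamma,delta,epsilon,eta} — only alpha is left for (r1,c1).
row 2 has {alpha,delta,epsilon,zeta,eta}; column 1 has {alpha,gamma,delta,epsilon,eta} — only beta is left for (r2,c1).
row 2 has {alpha,beta,delta,epsilon,zeta,eta}; column 5 has {alpha,beta,delta,epsilon,zeta,eta} — only gamma is left for (r2,c5).
row 4 has {alpha,beta,gamma,delta,epsilon,eta}; column 1 has {alpha,beta,gamma,delta,epsilon,eta} — only zeta is left for (r4,c1).

alpha delta gamma beta epsilon zeta eta / beta alpha zeta delta gamma eta epsilon / epsilon beta alpha eta zeta delta gamma / zeta eta epsilon gamma beta alpha delta / delta gamma eta zeta alpha epsilon beta / eta zeta beta epsilon delta gamma alpha / gamma epsilon delta alpha eta beta zeta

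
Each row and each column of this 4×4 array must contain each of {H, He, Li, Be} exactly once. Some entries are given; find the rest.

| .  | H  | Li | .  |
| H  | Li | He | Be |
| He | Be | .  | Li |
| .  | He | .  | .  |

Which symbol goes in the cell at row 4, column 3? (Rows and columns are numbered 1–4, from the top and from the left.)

Be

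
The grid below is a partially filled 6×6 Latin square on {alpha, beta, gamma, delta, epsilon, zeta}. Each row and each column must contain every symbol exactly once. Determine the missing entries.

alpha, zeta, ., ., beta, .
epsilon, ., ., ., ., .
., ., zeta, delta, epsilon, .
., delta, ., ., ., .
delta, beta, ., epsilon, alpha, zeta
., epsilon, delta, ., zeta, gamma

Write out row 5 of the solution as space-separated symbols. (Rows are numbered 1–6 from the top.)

(r1,c4) = gamma
(r4,c5) = gamma
(r5,c3) = gamma

delta beta gamma epsilon alpha zeta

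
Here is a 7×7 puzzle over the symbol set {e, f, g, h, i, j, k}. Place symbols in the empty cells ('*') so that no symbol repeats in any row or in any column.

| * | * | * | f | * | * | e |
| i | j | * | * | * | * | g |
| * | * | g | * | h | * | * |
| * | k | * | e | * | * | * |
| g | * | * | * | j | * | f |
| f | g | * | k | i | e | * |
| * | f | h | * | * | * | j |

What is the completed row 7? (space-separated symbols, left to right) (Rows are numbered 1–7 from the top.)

(r2,c4) = h
(r5,c4) = i
(r6,c3) = j
(r6,c7) = h
(r7,c4) = g
(r3,c4) = j
(r4,c7) = i
(r3,c7) = k
(r4,c3) = f
(r4,c5) = g
(r1,c5) = k
(r3,c1) = e
(r3,c2) = i
(r3,c6) = f
(r7,c1) = k
(r7,c5) = e
(r7,c6) = i

k f h g e i j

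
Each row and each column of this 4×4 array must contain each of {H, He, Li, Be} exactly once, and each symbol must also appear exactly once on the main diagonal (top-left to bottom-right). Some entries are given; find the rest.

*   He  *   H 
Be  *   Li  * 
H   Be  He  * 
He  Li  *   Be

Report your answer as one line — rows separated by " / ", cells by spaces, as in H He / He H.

Li He Be H / Be H Li He / H Be He Li / He Li H Be

At row 1, column 1: row 1 has {H,He}; column 1 has {H,He,Be}; the diagonal has {He,Be}; that leaves Li.
At row 1, column 3: row 1 has {H,He,Li}; column 3 has {He,Li}; that leaves Be.
At row 2, column 2: row 2 has {Li,Be}; column 2 has {He,Li,Be}; the diagonal has {He,Li,Be}; that leaves H.
At row 2, column 4: row 2 has {H,Li,Be}; column 4 has {H,Be}; that leaves He.
At row 3, column 4: row 3 has {H,He,Be}; column 4 has {H,He,Be}; that leaves Li.
At row 4, column 3: row 4 has {He,Li,Be}; column 3 has {He,Li,Be}; that leaves H.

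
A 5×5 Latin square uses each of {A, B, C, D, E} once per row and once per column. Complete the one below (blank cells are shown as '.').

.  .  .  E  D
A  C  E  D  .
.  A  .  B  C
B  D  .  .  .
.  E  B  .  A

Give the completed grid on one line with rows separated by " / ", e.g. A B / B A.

C B A E D / A C E D B / E A D B C / B D C A E / D E B C A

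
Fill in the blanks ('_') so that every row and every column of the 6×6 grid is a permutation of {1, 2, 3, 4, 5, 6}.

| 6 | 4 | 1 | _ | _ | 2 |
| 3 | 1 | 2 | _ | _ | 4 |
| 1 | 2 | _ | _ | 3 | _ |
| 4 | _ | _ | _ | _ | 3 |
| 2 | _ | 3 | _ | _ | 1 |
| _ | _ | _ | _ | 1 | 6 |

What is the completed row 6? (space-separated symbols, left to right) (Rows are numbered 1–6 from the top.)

5 3 4 2 1 6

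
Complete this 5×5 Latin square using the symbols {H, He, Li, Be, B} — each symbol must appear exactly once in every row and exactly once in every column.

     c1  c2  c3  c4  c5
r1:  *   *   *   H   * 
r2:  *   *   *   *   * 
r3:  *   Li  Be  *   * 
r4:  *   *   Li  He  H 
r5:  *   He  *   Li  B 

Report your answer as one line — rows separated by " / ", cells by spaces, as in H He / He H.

Li B He H Be / He H B Be Li / H Li Be B He / B Be Li He H / Be He H Li B

(r3,c4) = B
(r3,c5) = He
(r5,c3) = H
(r2,c4) = Be
(r2,c5) = Li
(r3,c1) = H
(r5,c1) = Be
(r1,c5) = Be
(r4,c1) = B
(r4,c2) = Be
(r1,c2) = B
(r1,c3) = He
(r2,c1) = He
(r2,c2) = H
(r2,c3) = B
(r1,c1) = Li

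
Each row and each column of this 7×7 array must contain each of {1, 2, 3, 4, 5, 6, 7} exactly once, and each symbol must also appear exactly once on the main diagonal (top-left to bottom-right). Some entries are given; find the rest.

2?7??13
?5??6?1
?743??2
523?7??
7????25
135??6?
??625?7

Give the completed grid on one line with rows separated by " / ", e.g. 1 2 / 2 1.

2 6 7 5 4 1 3 / 3 5 2 4 6 7 1 / 6 7 4 3 1 5 2 / 5 2 3 1 7 4 6 / 7 4 1 6 3 2 5 / 1 3 5 7 2 6 4 / 4 1 6 2 5 3 7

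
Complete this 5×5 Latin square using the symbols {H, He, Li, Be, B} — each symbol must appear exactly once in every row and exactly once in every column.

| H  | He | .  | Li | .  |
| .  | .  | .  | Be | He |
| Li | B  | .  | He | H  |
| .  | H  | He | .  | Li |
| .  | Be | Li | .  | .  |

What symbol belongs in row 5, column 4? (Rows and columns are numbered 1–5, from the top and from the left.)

H

(r2,c1) = B
(r2,c2) = Li
(r2,c3) = H
(r3,c3) = Be
(r4,c1) = Be
(r4,c4) = B
(r5,c1) = He
(r5,c4) = H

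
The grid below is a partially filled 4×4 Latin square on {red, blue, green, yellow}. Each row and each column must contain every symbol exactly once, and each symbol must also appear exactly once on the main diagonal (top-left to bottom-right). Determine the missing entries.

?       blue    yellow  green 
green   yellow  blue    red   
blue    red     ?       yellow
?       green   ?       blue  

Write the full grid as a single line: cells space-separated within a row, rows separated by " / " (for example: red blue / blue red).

Cell (r1,c1): row 1 has {blue,green,yellow}; column 1 has {blue,green}; the diagonal has {blue,yellow} → red.
Cell (r3,c3): row 3 has {red,blue,yellow}; column 3 has {blue,yellow}; the diagonal has {red,blue,yellow} → green.
Cell (r4,c1): row 4 has {blue,green}; column 1 has {red,blue,green} → yellow.
Cell (r4,c3): row 4 has {blue,green,yellow}; column 3 has {blue,green,yellow} → red.

red blue yellow green / green yellow blue red / blue red green yellow / yellow green red blue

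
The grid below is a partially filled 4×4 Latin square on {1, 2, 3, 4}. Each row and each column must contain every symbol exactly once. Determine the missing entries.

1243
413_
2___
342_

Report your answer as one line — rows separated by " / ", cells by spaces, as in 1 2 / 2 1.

1 2 4 3 / 4 1 3 2 / 2 3 1 4 / 3 4 2 1

row 2 has {1,3,4}; column 4 has {3} — only 2 is left for (r2,c4).
row 3 has {2}; column 2 has {1,2,4} — only 3 is left for (r3,c2).
row 3 has {2,3}; column 3 has {2,3,4} — only 1 is left for (r3,c3).
row 3 has {1,2,3}; column 4 has {2,3} — only 4 is left for (r3,c4).
row 4 has {2,3,4}; column 4 has {2,3,4} — only 1 is left for (r4,c4).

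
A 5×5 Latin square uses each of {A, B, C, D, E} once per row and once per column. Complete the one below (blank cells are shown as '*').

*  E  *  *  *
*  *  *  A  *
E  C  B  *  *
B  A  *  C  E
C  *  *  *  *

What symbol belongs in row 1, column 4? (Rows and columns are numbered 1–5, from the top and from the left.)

B

(r2,c1) = D
(r2,c2) = B
(r2,c5) = C
(r3,c4) = D
(r3,c5) = A
(r4,c3) = D
(r5,c2) = D
(r5,c5) = B
(r1,c1) = A
(r1,c3) = C
(r1,c4) = B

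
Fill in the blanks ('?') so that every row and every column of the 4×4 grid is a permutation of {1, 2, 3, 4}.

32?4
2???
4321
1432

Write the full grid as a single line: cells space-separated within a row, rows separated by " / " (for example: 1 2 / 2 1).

(r1,c3) = 1
(r2,c2) = 1
(r2,c3) = 4
(r2,c4) = 3

3 2 1 4 / 2 1 4 3 / 4 3 2 1 / 1 4 3 2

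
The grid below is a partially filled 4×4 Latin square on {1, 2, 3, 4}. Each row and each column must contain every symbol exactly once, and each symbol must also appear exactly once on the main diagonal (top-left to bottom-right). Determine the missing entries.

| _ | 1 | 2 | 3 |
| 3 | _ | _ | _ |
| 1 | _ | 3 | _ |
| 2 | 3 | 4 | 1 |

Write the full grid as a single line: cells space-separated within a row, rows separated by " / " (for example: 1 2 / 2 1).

4 1 2 3 / 3 2 1 4 / 1 4 3 2 / 2 3 4 1

(r1,c1) = 4
(r2,c2) = 2
(r2,c3) = 1
(r2,c4) = 4
(r3,c2) = 4
(r3,c4) = 2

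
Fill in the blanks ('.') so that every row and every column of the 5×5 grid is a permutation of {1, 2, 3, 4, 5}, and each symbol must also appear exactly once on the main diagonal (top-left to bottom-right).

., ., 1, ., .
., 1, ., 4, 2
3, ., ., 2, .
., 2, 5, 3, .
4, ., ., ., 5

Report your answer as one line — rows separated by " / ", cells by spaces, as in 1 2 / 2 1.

Cell (r1,c1): row 1 has {1}; column 1 has {3,4}; the diagonal has {1,3,5} → 2.
Cell (r1,c4): row 1 has {1,2}; column 4 has {2,3,4} → 5.
Cell (r2,c1): row 2 has {1,2,4}; column 1 has {2,3,4} → 5.
Cell (r2,c3): row 2 has {1,2,4,5}; column 3 has {1,5} → 3.
Cell (r3,c3): row 3 has {2,3}; column 3 has {1,3,5}; the diagonal has {1,2,3,5} → 4.
Cell (r3,c5): row 3 has {2,3,4}; column 5 has {2,5} → 1.
Cell (r4,c1): row 4 has {2,3,5}; column 1 has {2,3,4,5} → 1.
Cell (r4,c5): row 4 has {1,2,3,5}; column 5 has {1,2,5} → 4.
Cell (r5,c2): row 5 has {4,5}; column 2 has {1,2} → 3.
Cell (r5,c3): row 5 has {3,4,5}; column 3 has {1,3,4,5} → 2.
Cell (r5,c4): row 5 has {2,3,4,5}; column 4 has {2,3,4,5} → 1.
Cell (r1,c2): row 1 has {1,2,5}; column 2 has {1,2,3} → 4.
Cell (r1,c5): row 1 has {1,2,4,5}; column 5 has {1,2,4,5} → 3.
Cell (r3,c2): row 3 has {1,2,3,4}; column 2 has {1,2,3,4} → 5.

2 4 1 5 3 / 5 1 3 4 2 / 3 5 4 2 1 / 1 2 5 3 4 / 4 3 2 1 5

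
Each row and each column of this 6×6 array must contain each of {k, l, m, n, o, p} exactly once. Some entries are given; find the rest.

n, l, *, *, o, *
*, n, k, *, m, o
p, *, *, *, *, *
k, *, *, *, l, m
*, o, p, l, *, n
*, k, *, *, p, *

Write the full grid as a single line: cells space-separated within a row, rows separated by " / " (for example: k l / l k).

At row 1, column 3: row 1 has {l,n,o}; column 3 has {k,p}; that leaves m.
At row 2, column 1: row 2 has {k,m,n,o}; column 1 has {k,n,p}; that leaves l.
At row 2, column 4: row 2 has {k,l,m,n,o}; column 4 has {l}; that leaves p.
At row 3, column 2: row 3 has {p}; column 2 has {k,l,n,o}; that leaves m.
At row 4, column 2: row 4 has {k,l,m}; column 2 has {k,l,m,n,o}; that leaves p.
At row 5, column 1: row 5 has {l,n,o,p}; column 1 has {k,l,n,p}; that leaves m.
At row 5, column 5: row 5 has {l,m,n,o,p}; column 5 has {l,m,o,p}; that leaves k.
At row 6, column 1: row 6 has {k,p}; column 1 has {k,l,m,n,p}; that leaves o.
At row 6, column 6: row 6 has {k,o,p}; column 6 has {m,n,o}; that leaves l.
At row 1, column 4: row 1 has {l,m,n,o}; column 4 has {l,p}; that leaves k.
At row 1, column 6: row 1 has {k,l,m,n,o}; column 6 has {l,m,n,o}; that leaves p.
At row 3, column 5: row 3 has {m,p}; column 5 has {k,l,m,o,p}; that leaves n.
At row 3, column 6: row 3 has {m,n,p}; column 6 has {l,m,n,o,p}; that leaves k.
At row 6, column 3: row 6 has {k,l,o,p}; column 3 has {k,m,p}; that leaves n.
At row 6, column 4: row 6 has {k,l,n,o,p}; column 4 has {k,l,p}; that leaves m.
At row 3, column 4: row 3 has {k,m,n,p}; column 4 has {k,l,m,p}; that leaves o.
At row 4, column 3: row 4 has {k,l,m,p}; column 3 has {k,m,n,p}; that leaves o.
At row 4, column 4: row 4 has {k,l,m,o,p}; column 4 has {k,l,m,o,p}; that leaves n.
At row 3, column 3: row 3 has {k,m,n,o,p}; column 3 has {k,m,n,o,p}; that leaves l.

n l m k o p / l n k p m o / p m l o n k / k p o n l m / m o p l k n / o k n m p l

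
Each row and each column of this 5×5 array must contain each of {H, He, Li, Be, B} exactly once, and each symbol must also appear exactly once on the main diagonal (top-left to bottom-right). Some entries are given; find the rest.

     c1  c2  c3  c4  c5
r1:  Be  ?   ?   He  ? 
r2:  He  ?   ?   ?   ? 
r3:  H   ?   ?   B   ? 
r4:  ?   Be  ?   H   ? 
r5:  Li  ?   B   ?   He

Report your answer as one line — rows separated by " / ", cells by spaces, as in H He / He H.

row 3 has {H,B}; column 3 has {B}; the diagonal has {H,He,Be} — only Li is left for (r3,c3).
row 3 has {H,Li,B}; column 5 has {He} — only Be is left for (r3,c5).
row 4 has {H,Be}; column 1 has {H,He,Li,Be} — only B is left for (r4,c1).
row 4 has {H,Be,B}; column 3 has {Li,B} — only He is left for (r4,c3).
row 4 has {H,He,Be,B}; column 5 has {He,Be} — only Li is left for (r4,c5).
row 5 has {He,Li,B}; column 2 has {Be} — only H is left for (r5,c2).
row 5 has {H,He,Li,B}; column 4 has {H,He,B} — only Be is left for (r5,c4).
row 1 has {He,Be}; column 3 has {He,Li,B} — only H is left for (r1,c3).
row 1 has {H,He,Be}; column 5 has {He,Li,Be} — only B is left for (r1,c5).
row 2 has {He}; column 2 has {H,Be}; the diagonal has {H,He,Li,Be} — only B is left for (r2,c2).
row 2 has {He,B}; column 3 has {H,He,Li,B} — only Be is left for (r2,c3).
row 2 has {He,Be,B}; column 4 has {H,He,Be,B} — only Li is left for (r2,c4).
row 2 has {He,Li,Be,B}; column 5 has {He,Li,Be,B} — only H is left for (r2,c5).
row 3 has {H,Li,Be,B}; column 2 has {H,Be,B} — only He is left for (r3,c2).
row 1 has {H,He,Be,B}; column 2 has {H,He,Be,B} — only Li is left for (r1,c2).

Be Li H He B / He B Be Li H / H He Li B Be / B Be He H Li / Li H B Be He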